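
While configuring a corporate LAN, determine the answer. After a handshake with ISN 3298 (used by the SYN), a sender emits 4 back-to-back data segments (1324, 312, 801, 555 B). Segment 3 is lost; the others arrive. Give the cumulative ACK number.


SYN uses sequence number 3298; first data byte = ISN + 1 = 3299.
Segment 1: SEQ = 3299, len = 1324 B, covers [3299, 4622]
Segment 2: SEQ = 4623, len = 312 B, covers [4623, 4934]
Segment 3: SEQ = 4935, len = 801 B, covers [4935, 5735] [LOST]
Segment 4: SEQ = 5736, len = 555 B, covers [5736, 6290]
In-order data received: bytes [3299, 4934] (segments 1..2).
Segment 3 missing -> gap begins at byte 4935; later segments buffered out of order.
Cumulative ACK = next expected in-order byte = 3299 + 1324 + 312 = 4935

4935


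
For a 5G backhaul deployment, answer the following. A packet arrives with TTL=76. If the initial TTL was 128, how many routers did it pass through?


Given: initial TTL = 128, received TTL = 76
Hops = initial TTL - received TTL
Hops = 128 - 76 = 52

52


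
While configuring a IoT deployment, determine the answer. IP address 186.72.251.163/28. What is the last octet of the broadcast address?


Given: IP = 186.72.251.163, prefix = /28
Host bits = 32 - 28 = 4
Network last octet = 163 AND mask = 160
Host part size = 2^4 - 1 = 15
Broadcast last octet = 160 OR 15 = 175

175


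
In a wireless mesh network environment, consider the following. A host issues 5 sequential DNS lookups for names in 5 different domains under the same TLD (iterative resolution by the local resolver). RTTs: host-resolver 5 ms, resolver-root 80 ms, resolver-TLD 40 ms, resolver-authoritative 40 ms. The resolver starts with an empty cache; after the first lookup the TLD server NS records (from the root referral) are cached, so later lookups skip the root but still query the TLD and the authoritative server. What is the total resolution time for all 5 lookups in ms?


Lookup 1 (cold cache): local + root + TLD + auth = 5 + 80 + 40 + 40 = 165 ms
Lookups 2..5 (TLD NS cached -> skip root; new domain -> still ask TLD and auth): local + TLD + auth = 5 + 40 + 40 = 85 ms each
Remaining 4 lookups: 4 * 85 = 340 ms
Total = 165 + 340 = 505 ms

505


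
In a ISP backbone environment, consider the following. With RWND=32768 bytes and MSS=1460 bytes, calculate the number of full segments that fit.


Given: RWND = 32768 bytes, MSS = 1460 bytes
Full segments = floor(RWND / MSS)
Full segments = floor(32768 / 1460)
Full segments = floor(22.4438) = 22

22


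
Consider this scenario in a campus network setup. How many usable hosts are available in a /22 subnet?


Given: subnet mask /22
Host bits = 32 - 22 = 10
Total addresses = 2^10 = 1024
Usable hosts = 1024 - 2 (network + broadcast) = 1022

1022


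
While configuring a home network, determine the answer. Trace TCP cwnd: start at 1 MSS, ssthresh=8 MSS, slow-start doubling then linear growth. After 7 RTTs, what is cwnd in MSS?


RTT 0: cwnd = 1 MSS (initial)
RTT 1: cwnd = 2 MSS (slow start, doubled)
RTT 2: cwnd = 4 MSS (slow start, doubled)
RTT 3: cwnd = 8 MSS (slow start, doubled)
RTT 4: cwnd = 9 MSS (congestion avoidance, +1)
RTT 5: cwnd = 10 MSS (congestion avoidance, +1)
RTT 6: cwnd = 11 MSS (congestion avoidance, +1)
RTT 7: cwnd = 12 MSS (congestion avoidance, +1)

12


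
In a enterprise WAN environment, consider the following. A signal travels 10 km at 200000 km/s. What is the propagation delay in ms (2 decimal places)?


Given: distance = 10 km, speed = 200000 km/s
Delay = distance / speed = 10 / 200000 seconds
Delay in ms = 10 * 1000 / 200000
Delay = 0.0500 ms
Rounded to 2 dp = 0.05 ms

0.05


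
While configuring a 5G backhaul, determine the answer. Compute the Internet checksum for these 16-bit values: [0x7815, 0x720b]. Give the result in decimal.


Given words: [0x7815, 0x720b]
Step 1: Sum all words
Raw sum = 30741 + 29195 = 59936
One's complement = ~59936 & 0xFFFF = 5599

5599


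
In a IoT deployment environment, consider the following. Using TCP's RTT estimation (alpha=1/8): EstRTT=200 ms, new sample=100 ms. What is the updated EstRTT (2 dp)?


Given: EstRTT = 200 ms, SampleRTT = 100 ms, alpha = 1/8
New EstRTT = (1 - alpha) * EstRTT + alpha * SampleRTT
(7/8) * 200 = 175
(1/8) * 100 = 12.5
New EstRTT = 175 + 12.5 = 187.5 ms -> 187.50 ms (2 dp)

187.50


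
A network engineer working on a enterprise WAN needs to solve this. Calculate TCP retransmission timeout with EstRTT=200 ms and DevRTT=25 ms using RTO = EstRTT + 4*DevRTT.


Given: EstRTT = 200 ms, DevRTT = 25 ms
Timeout = EstRTT + 4 * DevRTT
4 * DevRTT = 4 * 25 = 100
Timeout = 200 + 100 = 300 ms

300


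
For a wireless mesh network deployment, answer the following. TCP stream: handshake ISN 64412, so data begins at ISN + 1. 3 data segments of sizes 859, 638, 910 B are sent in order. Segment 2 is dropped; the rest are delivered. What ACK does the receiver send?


SYN uses sequence number 64412; first data byte = ISN + 1 = 64413.
Segment 1: SEQ = 64413, len = 859 B, covers [64413, 65271]
Segment 2: SEQ = 65272, len = 638 B, covers [65272, 65909] [LOST]
Segment 3: SEQ = 65910, len = 910 B, covers [65910, 66819]
In-order data received: bytes [64413, 65271] (segments 1..1).
Segment 2 missing -> gap begins at byte 65272; later segments buffered out of order.
Cumulative ACK = next expected in-order byte = 64413 + 859 = 65272

65272


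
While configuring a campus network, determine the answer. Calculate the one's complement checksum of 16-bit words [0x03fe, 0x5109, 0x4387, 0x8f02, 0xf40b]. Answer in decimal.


Given words: [0x03fe, 0x5109, 0x4387, 0x8f02, 0xf40b]
Step 1: Sum all words
Raw sum = 1022 + 20745 + 17287 + 36610 + 62475 = 138139
Step 2: Fold carry: (7067 + 2) = 7069
One's complement = ~7069 & 0xFFFF = 58466

58466


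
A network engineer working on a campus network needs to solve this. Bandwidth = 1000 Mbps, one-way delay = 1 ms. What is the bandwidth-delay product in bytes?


Given: bandwidth = 1000 Mbps, delay = 1 ms
BDP in bits = 1000 * 10^6 * 1 / 1000
BDP in bits = 1000000
BDP in bytes = 1000000 / 8 = 125000

125000


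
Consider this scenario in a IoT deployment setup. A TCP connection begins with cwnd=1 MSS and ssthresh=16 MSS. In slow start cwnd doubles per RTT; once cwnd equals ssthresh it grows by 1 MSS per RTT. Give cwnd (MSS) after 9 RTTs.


RTT 0: cwnd = 1 MSS (initial)
RTT 1: cwnd = 2 MSS (slow start, doubled)
RTT 2: cwnd = 4 MSS (slow start, doubled)
RTT 3: cwnd = 8 MSS (slow start, doubled)
RTT 4: cwnd = 16 MSS (slow start, doubled)
RTT 5: cwnd = 17 MSS (congestion avoidance, +1)
RTT 6: cwnd = 18 MSS (congestion avoidance, +1)
RTT 7: cwnd = 19 MSS (congestion avoidance, +1)
RTT 8: cwnd = 20 MSS (congestion avoidance, +1)
RTT 9: cwnd = 21 MSS (congestion avoidance, +1)

21


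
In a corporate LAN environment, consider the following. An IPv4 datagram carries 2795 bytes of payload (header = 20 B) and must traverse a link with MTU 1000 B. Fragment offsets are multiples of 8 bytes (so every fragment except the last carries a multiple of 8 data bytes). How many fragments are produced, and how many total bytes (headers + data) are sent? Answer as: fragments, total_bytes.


Max data per non-final fragment = floor((MTU - header)/8)*8 = floor((1000 - 20)/8)*8 = floor(980/8)*8 = 976 B
Final fragment needs no 8-byte alignment: it can carry up to MTU - header = 980 B
Non-final fragments needed = ceil((payload - 980) / 976) = ceil(1815/976) = ceil(1.8596) = 2
Number of fragments = 2 + 1 = 3
Fragment sizes (data): 2 * 976 B + 843 B (last, 843 <= 980 OK)
Total bytes sent = payload + n_frags * header = 2795 + 3*20 = 2795 + 60 = 2855 B

3, 2855


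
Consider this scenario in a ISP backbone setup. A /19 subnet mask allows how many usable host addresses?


Given: subnet mask /19
Host bits = 32 - 19 = 13
Total addresses = 2^13 = 8192
Usable hosts = 8192 - 2 (network + broadcast) = 8190

8190


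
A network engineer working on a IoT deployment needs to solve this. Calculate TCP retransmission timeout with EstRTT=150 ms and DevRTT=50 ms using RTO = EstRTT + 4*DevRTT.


Given: EstRTT = 150 ms, DevRTT = 50 ms
Timeout = EstRTT + 4 * DevRTT
4 * DevRTT = 4 * 50 = 200
Timeout = 150 + 200 = 350 ms

350


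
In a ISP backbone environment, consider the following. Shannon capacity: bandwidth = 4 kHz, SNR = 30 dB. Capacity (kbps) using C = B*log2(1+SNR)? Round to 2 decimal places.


Given: B = 4 kHz, SNR = 30 dB
SNR linear = 10^(30/10) = 1000
1 + SNR = 1001
log2(1001) = 9.9672262588
C = 4 * 1000 * 9.9672262588 = 39868.9050 bps
C = 39.868905 kbps -> 39.87 kbps (2 dp)

39.87


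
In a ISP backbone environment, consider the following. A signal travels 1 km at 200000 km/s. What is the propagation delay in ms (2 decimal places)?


Given: distance = 1 km, speed = 200000 km/s
Delay = distance / speed = 1 / 200000 seconds
Delay in ms = 1 * 1000 / 200000
Delay = 0.0050 ms
Rounded to 2 dp = 0.01 ms

0.01


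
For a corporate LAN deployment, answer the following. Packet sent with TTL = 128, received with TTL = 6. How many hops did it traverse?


Given: initial TTL = 128, received TTL = 6
Hops = initial TTL - received TTL
Hops = 128 - 6 = 122

122


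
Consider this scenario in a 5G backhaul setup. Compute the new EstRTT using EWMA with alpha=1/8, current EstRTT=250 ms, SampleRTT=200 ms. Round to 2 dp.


Given: EstRTT = 250 ms, SampleRTT = 200 ms, alpha = 1/8
New EstRTT = (1 - alpha) * EstRTT + alpha * SampleRTT
(7/8) * 250 = 218.75
(1/8) * 200 = 25
New EstRTT = 218.75 + 25 = 243.75 ms -> 243.75 ms (2 dp)

243.75


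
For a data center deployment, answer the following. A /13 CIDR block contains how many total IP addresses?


Given: CIDR prefix /13
Host bits = 32 - 13 = 19
Total addresses = 2^19 = 524288

524288


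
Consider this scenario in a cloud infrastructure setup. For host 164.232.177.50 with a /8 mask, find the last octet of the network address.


Given: IP = 164.232.177.50, prefix = /8
Subnet mask = 255.0.0.0
Last octet of IP: 50
Last octet of mask: 0
Network last octet = 50 AND 0 = 0

0


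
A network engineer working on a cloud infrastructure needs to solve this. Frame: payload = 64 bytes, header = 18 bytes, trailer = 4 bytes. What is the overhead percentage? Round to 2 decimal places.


Given: payload = 64 B, header = 18 B, trailer = 4 B
Overhead bytes = header + trailer = 18 + 4 = 22
Total frame = payload + overhead = 64 + 22 = 86
Overhead % = 22 / 86 * 100 = 25.5814% -> 25.58% (2 dp)

25.58


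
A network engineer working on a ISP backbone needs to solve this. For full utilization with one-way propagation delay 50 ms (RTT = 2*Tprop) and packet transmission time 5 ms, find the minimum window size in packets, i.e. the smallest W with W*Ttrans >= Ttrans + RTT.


Given: Ttrans = 5 ms, RTT = 100 ms (= 2 * Tprop, Tprop = 50 ms)
Time until first ACK returns = Ttrans + RTT = 5 + 100 = 105 ms
Need W * Ttrans >= Ttrans + RTT  ->  W >= (Ttrans + RTT) / Ttrans
(Ttrans + RTT) / Ttrans = 105 / 5 = 21
W_min = ceil(21) = 21

21


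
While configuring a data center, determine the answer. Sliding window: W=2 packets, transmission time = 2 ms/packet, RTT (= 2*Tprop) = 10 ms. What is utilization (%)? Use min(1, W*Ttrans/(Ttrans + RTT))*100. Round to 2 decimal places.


Given: W = 2, Ttrans = 2 ms, RTT = 10 ms (= 2 * Tprop, Tprop = 5 ms)
Cycle time = Ttrans + RTT = 2 + 10 = 12 ms (first packet sent until its ACK returns)
W * Ttrans = 2 * 2 = 4 ms of sending per cycle
W * Ttrans / (Ttrans + RTT) = 4 / 12 = 0.333333
U = min(1, 0.333333) = 0.333333
U% = 33.33%

33.33


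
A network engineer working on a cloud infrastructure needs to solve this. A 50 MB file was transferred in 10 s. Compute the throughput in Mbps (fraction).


Given: file = 50 MB, time = 10 s
File in Mb = 50 * 8 = 400 Mb
Throughput = 400 / 10 Mbps
Throughput = 40 Mbps

40


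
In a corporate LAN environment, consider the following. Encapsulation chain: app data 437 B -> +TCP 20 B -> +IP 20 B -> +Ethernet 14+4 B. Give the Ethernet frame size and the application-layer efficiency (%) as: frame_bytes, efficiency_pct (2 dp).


TCP segment = 437 + 20 = 457 B
IP packet = 457 + 20 = 477 B
Ethernet frame = 477 + 14 + 4 = 495 B
Efficiency = app / frame = 437 / 495 = 0.882828 = 88.2828% -> 88.28% (2 dp)

495, 88.28


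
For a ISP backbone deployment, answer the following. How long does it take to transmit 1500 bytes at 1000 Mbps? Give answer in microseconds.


Given: packet = 1500 bytes, bandwidth = 1000 Mbps
Packet in bits = 1500 * 8 = 12000 bits
Bandwidth = 1000 * 10^6 = 1000000000 bps
Time = 12000 / 1000000000 seconds
Time in us = 12000 * 10^6 / 1000000000 = 12

12


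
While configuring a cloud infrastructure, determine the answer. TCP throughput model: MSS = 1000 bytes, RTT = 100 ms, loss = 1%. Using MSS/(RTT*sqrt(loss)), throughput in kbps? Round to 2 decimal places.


Given: MSS = 1000 bytes, RTT = 100 ms, loss = 1%
RTT in seconds = 100 / 1000 = 0.1
Loss rate = 1% = 0.01
sqrt(loss) = sqrt(0.01) = 0.1
Throughput (bytes/s) = 1000 / (0.1 * 0.1) = 100000.0000
Throughput (kbps) = 100000.0000 * 8 / 1000 = 800.000000 -> 800.00 kbps (2 dp)

800.00


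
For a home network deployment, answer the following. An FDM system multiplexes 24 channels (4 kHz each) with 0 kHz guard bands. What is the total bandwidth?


Given: 24 channels, 4 kHz each, guard = 0 kHz
Channel bandwidth = 24 * 4 = 96 kHz
Guard bands = 23 gaps * 0 kHz = 0 kHz
Total = 96 + 0 = 96 kHz

96


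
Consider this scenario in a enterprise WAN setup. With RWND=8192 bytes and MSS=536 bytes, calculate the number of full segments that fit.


Given: RWND = 8192 bytes, MSS = 536 bytes
Full segments = floor(RWND / MSS)
Full segments = floor(8192 / 536)
Full segments = floor(15.2836) = 15

15


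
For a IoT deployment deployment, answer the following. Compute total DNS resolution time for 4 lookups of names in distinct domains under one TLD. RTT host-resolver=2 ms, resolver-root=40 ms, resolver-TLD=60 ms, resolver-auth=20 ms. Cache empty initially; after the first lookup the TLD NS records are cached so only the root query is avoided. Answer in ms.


Lookup 1 (cold cache): local + root + TLD + auth = 2 + 40 + 60 + 20 = 122 ms
Lookups 2..4 (TLD NS cached -> skip root; new domain -> still ask TLD and auth): local + TLD + auth = 2 + 60 + 20 = 82 ms each
Remaining 3 lookups: 3 * 82 = 246 ms
Total = 122 + 246 = 368 ms

368


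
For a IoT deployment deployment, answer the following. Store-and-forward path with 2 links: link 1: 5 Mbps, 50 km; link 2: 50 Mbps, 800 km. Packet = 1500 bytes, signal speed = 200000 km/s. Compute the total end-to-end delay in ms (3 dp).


Packet = 1500 bytes = 12000 bits. Store-and-forward: sum (t_trans + t_prop) per link.
Link 1: t_trans = 12000/(5*10^6) s = 2.4000 ms; t_prop = 50/200000 s = 0.2500 ms; subtotal = 2.6500 ms
Link 2: t_trans = 12000/(50*10^6) s = 0.2400 ms; t_prop = 800/200000 s = 4.0000 ms; subtotal = 4.2400 ms
End-to-end = 2.6500 + 4.2400 = 6.8900 ms -> 6.890 ms (3 dp)

6.890


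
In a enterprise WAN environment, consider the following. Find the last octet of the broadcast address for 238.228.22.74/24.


Given: IP = 238.228.22.74, prefix = /24
Host bits = 32 - 24 = 8
Network last octet = 74 AND mask = 0
Host part size = 2^8 - 1 = 255
Broadcast last octet = 0 OR 255 = 255

255


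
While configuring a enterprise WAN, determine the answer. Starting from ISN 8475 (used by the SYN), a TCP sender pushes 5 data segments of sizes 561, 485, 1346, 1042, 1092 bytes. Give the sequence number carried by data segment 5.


The SYN occupies sequence number ISN = 8475, so the first data byte is ISN + 1 = 8476.
SEQ of data segment i = (ISN + 1) + sum of payload sizes of segments 1..i-1.
Segment 1: SEQ = 8476, payload = 561 bytes
Segment 2: SEQ = 9037, payload = 485 bytes
Segment 3: SEQ = 9522, payload = 1346 bytes
Segment 4: SEQ = 10868, payload = 1042 bytes
Segment 5: SEQ = 11910, payload = 1092 bytes
SEQ of segment 5 = 8476 + 561 + 485 + 1346 + 1042 = 11910

11910


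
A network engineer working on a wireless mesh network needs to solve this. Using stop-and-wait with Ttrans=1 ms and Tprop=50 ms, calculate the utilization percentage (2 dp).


Given: Ttrans = 1 ms, Tprop = 50 ms
RTT = 2 * Tprop = 2 * 50 = 100 ms
U = Ttrans / (Ttrans + RTT)
U = 1 / (1 + 100)
U = 1 / 101 = 0.009901
U% = 0.99%

0.99


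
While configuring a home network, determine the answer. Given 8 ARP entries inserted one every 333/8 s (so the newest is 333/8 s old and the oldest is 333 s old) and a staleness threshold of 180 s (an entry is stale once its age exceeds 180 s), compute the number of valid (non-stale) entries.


Ages are k * 333/8 s for k = 1..8 (spacing = 41.6250 s).
Entry k is valid iff k * 333/8 <= 180 iff k <= 8 * 180 / 333 = 4.3243
n_valid = floor(4.3243) = 4
(n_stale = 8 - 4 = 4)

4


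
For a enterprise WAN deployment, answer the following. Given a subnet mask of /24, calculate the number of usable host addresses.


Given: subnet mask /24
Host bits = 32 - 24 = 8
Total addresses = 2^8 = 256
Usable hosts = 256 - 2 (network + broadcast) = 254

254


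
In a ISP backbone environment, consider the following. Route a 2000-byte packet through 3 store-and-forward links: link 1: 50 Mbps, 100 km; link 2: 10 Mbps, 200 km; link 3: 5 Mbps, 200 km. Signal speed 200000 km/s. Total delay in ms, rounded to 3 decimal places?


Packet = 2000 bytes = 16000 bits. Store-and-forward: sum (t_trans + t_prop) per link.
Link 1: t_trans = 16000/(50*10^6) s = 0.3200 ms; t_prop = 100/200000 s = 0.5000 ms; subtotal = 0.8200 ms
Link 2: t_trans = 16000/(10*10^6) s = 1.6000 ms; t_prop = 200/200000 s = 1.0000 ms; subtotal = 2.6000 ms
Link 3: t_trans = 16000/(5*10^6) s = 3.2000 ms; t_prop = 200/200000 s = 1.0000 ms; subtotal = 4.2000 ms
End-to-end = 0.8200 + 2.6000 + 4.2000 = 7.6200 ms -> 7.620 ms (3 dp)

7.620


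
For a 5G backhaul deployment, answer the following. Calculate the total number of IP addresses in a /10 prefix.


Given: CIDR prefix /10
Host bits = 32 - 10 = 22
Total addresses = 2^22 = 4194304

4194304


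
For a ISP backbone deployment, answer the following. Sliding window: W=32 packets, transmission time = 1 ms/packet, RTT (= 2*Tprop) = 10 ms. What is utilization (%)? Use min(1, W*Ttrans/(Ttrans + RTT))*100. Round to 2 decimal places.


Given: W = 32, Ttrans = 1 ms, RTT = 10 ms (= 2 * Tprop, Tprop = 5 ms)
Cycle time = Ttrans + RTT = 1 + 10 = 11 ms (first packet sent until its ACK returns)
W * Ttrans = 32 * 1 = 32 ms of sending per cycle
W * Ttrans / (Ttrans + RTT) = 32 / 11 = 2.909091
U = min(1, 2.909091) = 1.000000
U% = 100.00%

100.00


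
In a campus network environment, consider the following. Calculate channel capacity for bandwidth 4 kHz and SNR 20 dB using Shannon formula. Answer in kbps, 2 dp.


Given: B = 4 kHz, SNR = 20 dB
SNR linear = 10^(20/10) = 100
1 + SNR = 101
log2(101) = 6.6582114828
C = 4 * 1000 * 6.6582114828 = 26632.8459 bps
C = 26.632846 kbps -> 26.63 kbps (2 dp)

26.63


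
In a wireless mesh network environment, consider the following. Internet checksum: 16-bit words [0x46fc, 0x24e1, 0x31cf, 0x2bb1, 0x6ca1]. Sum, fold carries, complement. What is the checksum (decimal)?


Given words: [0x46fc, 0x24e1, 0x31cf, 0x2bb1, 0x6ca1]
Step 1: Sum all words
Raw sum = 18172 + 9441 + 12751 + 11185 + 27809 = 79358
Step 2: Fold carry: (13822 + 1) = 13823
One's complement = ~13823 & 0xFFFF = 51712

51712


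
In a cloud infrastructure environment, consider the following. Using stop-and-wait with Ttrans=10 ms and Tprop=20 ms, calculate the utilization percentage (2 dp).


Given: Ttrans = 10 ms, Tprop = 20 ms
RTT = 2 * Tprop = 2 * 20 = 40 ms
U = Ttrans / (Ttrans + RTT)
U = 10 / (10 + 40)
U = 10 / 50 = 0.2
U% = 20.00%

20.00


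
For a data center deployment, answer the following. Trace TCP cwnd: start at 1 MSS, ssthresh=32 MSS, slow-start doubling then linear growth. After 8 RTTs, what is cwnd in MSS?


RTT 0: cwnd = 1 MSS (initial)
RTT 1: cwnd = 2 MSS (slow start, doubled)
RTT 2: cwnd = 4 MSS (slow start, doubled)
RTT 3: cwnd = 8 MSS (slow start, doubled)
RTT 4: cwnd = 16 MSS (slow start, doubled)
RTT 5: cwnd = 32 MSS (slow start, doubled)
RTT 6: cwnd = 33 MSS (congestion avoidance, +1)
RTT 7: cwnd = 34 MSS (congestion avoidance, +1)
RTT 8: cwnd = 35 MSS (congestion avoidance, +1)

35


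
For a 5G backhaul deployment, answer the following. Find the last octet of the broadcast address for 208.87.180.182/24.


Given: IP = 208.87.180.182, prefix = /24
Host bits = 32 - 24 = 8
Network last octet = 182 AND mask = 0
Host part size = 2^8 - 1 = 255
Broadcast last octet = 0 OR 255 = 255

255


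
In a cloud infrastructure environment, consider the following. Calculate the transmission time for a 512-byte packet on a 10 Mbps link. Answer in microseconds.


Given: packet = 512 bytes, bandwidth = 10 Mbps
Packet in bits = 512 * 8 = 4096 bits
Bandwidth = 10 * 10^6 = 10000000 bps
Time = 4096 / 10000000 seconds
Time in us = 4096 * 10^6 / 10000000 = 409.6

409.6


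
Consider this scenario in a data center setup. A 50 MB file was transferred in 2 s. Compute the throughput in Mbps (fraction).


Given: file = 50 MB, time = 2 s
File in Mb = 50 * 8 = 400 Mb
Throughput = 400 / 2 Mbps
Throughput = 200 Mbps

200


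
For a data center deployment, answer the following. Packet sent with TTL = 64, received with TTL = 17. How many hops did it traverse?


Given: initial TTL = 64, received TTL = 17
Hops = initial TTL - received TTL
Hops = 64 - 17 = 47

47


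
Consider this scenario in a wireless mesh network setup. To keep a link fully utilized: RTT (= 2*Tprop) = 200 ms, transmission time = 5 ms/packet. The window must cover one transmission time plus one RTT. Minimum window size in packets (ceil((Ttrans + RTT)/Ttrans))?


Given: Ttrans = 5 ms, RTT = 200 ms (= 2 * Tprop, Tprop = 100 ms)
Time until first ACK returns = Ttrans + RTT = 5 + 200 = 205 ms
Need W * Ttrans >= Ttrans + RTT  ->  W >= (Ttrans + RTT) / Ttrans
(Ttrans + RTT) / Ttrans = 205 / 5 = 41
W_min = ceil(41) = 41

41


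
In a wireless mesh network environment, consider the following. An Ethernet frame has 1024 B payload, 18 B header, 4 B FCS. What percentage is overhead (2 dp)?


Given: payload = 1024 B, header = 18 B, trailer = 4 B
Overhead bytes = header + trailer = 18 + 4 = 22
Total frame = payload + overhead = 1024 + 22 = 1046
Overhead % = 22 / 1046 * 100 = 2.1033% -> 2.10% (2 dp)

2.10


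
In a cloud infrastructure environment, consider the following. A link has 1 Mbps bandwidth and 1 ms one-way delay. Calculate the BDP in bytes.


Given: bandwidth = 1 Mbps, delay = 1 ms
BDP in bits = 1 * 10^6 * 1 / 1000
BDP in bits = 1000
BDP in bytes = 1000 / 8 = 125

125


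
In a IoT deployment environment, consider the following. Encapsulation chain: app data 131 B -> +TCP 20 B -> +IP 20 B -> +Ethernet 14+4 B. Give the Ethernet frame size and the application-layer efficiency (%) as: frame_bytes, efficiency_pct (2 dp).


TCP segment = 131 + 20 = 151 B
IP packet = 151 + 20 = 171 B
Ethernet frame = 171 + 14 + 4 = 189 B
Efficiency = app / frame = 131 / 189 = 0.693122 = 69.3122% -> 69.31% (2 dp)

189, 69.31


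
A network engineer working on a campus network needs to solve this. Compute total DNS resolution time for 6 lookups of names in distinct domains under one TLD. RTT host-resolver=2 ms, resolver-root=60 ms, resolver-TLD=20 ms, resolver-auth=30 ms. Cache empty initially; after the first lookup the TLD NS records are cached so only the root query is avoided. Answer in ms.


Lookup 1 (cold cache): local + root + TLD + auth = 2 + 60 + 20 + 30 = 112 ms
Lookups 2..6 (TLD NS cached -> skip root; new domain -> still ask TLD and auth): local + TLD + auth = 2 + 20 + 30 = 52 ms each
Remaining 5 lookups: 5 * 52 = 260 ms
Total = 112 + 260 = 372 ms

372


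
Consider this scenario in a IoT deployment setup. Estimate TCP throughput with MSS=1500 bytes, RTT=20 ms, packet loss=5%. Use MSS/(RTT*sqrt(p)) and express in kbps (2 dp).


Given: MSS = 1500 bytes, RTT = 20 ms, loss = 5%
RTT in seconds = 20 / 1000 = 0.02
Loss rate = 5% = 0.05
sqrt(loss) = sqrt(0.05) = 0.223606797750
Throughput (bytes/s) = 1500 / (0.02 * 0.223606797750) = 335410.1966
Throughput (kbps) = 335410.1966 * 8 / 1000 = 2683.281573 -> 2683.28 kbps (2 dp)

2683.28


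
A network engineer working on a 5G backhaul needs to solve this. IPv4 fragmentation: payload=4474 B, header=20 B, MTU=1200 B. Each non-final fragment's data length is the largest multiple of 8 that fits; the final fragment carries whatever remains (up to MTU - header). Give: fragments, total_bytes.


Max data per non-final fragment = floor((MTU - header)/8)*8 = floor((1200 - 20)/8)*8 = floor(1180/8)*8 = 1176 B
Final fragment needs no 8-byte alignment: it can carry up to MTU - header = 1180 B
Non-final fragments needed = ceil((payload - 1180) / 1176) = ceil(3294/1176) = ceil(2.8010) = 3
Number of fragments = 3 + 1 = 4
Fragment sizes (data): 3 * 1176 B + 946 B (last, 946 <= 1180 OK)
Total bytes sent = payload + n_frags * header = 4474 + 4*20 = 4474 + 80 = 4554 B

4, 4554


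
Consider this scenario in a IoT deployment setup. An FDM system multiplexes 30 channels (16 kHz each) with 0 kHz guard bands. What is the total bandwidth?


Given: 30 channels, 16 kHz each, guard = 0 kHz
Channel bandwidth = 30 * 16 = 480 kHz
Guard bands = 29 gaps * 0 kHz = 0 kHz
Total = 480 + 0 = 480 kHz

480


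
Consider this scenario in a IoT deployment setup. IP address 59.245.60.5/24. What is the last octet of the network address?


Given: IP = 59.245.60.5, prefix = /24
Subnet mask = 255.255.255.0
Last octet of IP: 5
Last octet of mask: 0
Network last octet = 5 AND 0 = 0

0


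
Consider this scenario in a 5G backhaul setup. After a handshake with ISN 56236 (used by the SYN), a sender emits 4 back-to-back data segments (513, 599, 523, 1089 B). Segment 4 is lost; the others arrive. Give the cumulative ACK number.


SYN uses sequence number 56236; first data byte = ISN + 1 = 56237.
Segment 1: SEQ = 56237, len = 513 B, covers [56237, 56749]
Segment 2: SEQ = 56750, len = 599 B, covers [56750, 57348]
Segment 3: SEQ = 57349, len = 523 B, covers [57349, 57871]
Segment 4: SEQ = 57872, len = 1089 B, covers [57872, 58960] [LOST]
In-order data received: bytes [56237, 57871] (segments 1..3).
Segment 4 missing -> gap begins at byte 57872.
Cumulative ACK = next expected in-order byte = 56237 + 513 + 599 + 523 = 57872

57872


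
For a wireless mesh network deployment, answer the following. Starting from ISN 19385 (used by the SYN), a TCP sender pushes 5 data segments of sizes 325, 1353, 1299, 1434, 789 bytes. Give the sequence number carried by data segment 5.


The SYN occupies sequence number ISN = 19385, so the first data byte is ISN + 1 = 19386.
SEQ of data segment i = (ISN + 1) + sum of payload sizes of segments 1..i-1.
Segment 1: SEQ = 19386, payload = 325 bytes
Segment 2: SEQ = 19711, payload = 1353 bytes
Segment 3: SEQ = 21064, payload = 1299 bytes
Segment 4: SEQ = 22363, payload = 1434 bytes
Segment 5: SEQ = 23797, payload = 789 bytes
SEQ of segment 5 = 19386 + 325 + 1353 + 1299 + 1434 = 23797

23797


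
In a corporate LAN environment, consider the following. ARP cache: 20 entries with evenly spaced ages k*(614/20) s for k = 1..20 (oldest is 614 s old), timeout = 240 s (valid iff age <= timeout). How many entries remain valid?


Ages are k * 614/20 s for k = 1..20 (spacing = 30.7000 s).
Entry k is valid iff k * 614/20 <= 240 iff k <= 20 * 240 / 614 = 7.8176
n_valid = floor(7.8176) = 7
(n_stale = 20 - 7 = 13)

7


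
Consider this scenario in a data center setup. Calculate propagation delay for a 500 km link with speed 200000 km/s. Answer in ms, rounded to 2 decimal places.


Given: distance = 500 km, speed = 200000 km/s
Delay = distance / speed = 500 / 200000 seconds
Delay in ms = 500 * 1000 / 200000
Delay = 2.5000 ms
Rounded to 2 dp = 2.50 ms

2.50


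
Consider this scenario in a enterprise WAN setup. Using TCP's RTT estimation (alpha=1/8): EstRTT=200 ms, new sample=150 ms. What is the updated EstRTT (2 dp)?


Given: EstRTT = 200 ms, SampleRTT = 150 ms, alpha = 1/8
New EstRTT = (1 - alpha) * EstRTT + alpha * SampleRTT
(7/8) * 200 = 175
(1/8) * 150 = 18.75
New EstRTT = 175 + 18.75 = 193.75 ms -> 193.75 ms (2 dp)

193.75


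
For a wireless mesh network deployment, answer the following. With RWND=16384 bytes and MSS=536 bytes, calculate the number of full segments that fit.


Given: RWND = 16384 bytes, MSS = 536 bytes
Full segments = floor(RWND / MSS)
Full segments = floor(16384 / 536)
Full segments = floor(30.5672) = 30

30


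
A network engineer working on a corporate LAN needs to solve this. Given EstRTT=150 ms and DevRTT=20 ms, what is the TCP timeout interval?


Given: EstRTT = 150 ms, DevRTT = 20 ms
Timeout = EstRTT + 4 * DevRTT
4 * DevRTT = 4 * 20 = 80
Timeout = 150 + 80 = 230 ms

230


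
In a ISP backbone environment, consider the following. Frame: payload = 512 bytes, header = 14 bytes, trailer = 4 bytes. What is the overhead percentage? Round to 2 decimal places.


Given: payload = 512 B, header = 14 B, trailer = 4 B
Overhead bytes = header + trailer = 14 + 4 = 18
Total frame = payload + overhead = 512 + 18 = 530
Overhead % = 18 / 530 * 100 = 3.3962% -> 3.40% (2 dp)

3.40


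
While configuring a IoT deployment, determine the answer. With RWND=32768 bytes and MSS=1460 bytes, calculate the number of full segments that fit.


Given: RWND = 32768 bytes, MSS = 1460 bytes
Full segments = floor(RWND / MSS)
Full segments = floor(32768 / 1460)
Full segments = floor(22.4438) = 22

22


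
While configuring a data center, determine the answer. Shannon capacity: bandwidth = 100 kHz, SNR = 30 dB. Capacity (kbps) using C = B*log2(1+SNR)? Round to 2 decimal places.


Given: B = 100 kHz, SNR = 30 dB
SNR linear = 10^(30/10) = 1000
1 + SNR = 1001
log2(1001) = 9.9672262588
C = 100 * 1000 * 9.9672262588 = 996722.6259 bps
C = 996.722626 kbps -> 996.72 kbps (2 dp)

996.72


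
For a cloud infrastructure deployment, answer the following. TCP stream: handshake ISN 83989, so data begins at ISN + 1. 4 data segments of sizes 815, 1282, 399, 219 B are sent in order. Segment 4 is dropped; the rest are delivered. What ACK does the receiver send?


SYN uses sequence number 83989; first data byte = ISN + 1 = 83990.
Segment 1: SEQ = 83990, len = 815 B, covers [83990, 84804]
Segment 2: SEQ = 84805, len = 1282 B, covers [84805, 86086]
Segment 3: SEQ = 86087, len = 399 B, covers [86087, 86485]
Segment 4: SEQ = 86486, len = 219 B, covers [86486, 86704] [LOST]
In-order data received: bytes [83990, 86485] (segments 1..3).
Segment 4 missing -> gap begins at byte 86486.
Cumulative ACK = next expected in-order byte = 83990 + 815 + 1282 + 399 = 86486

86486


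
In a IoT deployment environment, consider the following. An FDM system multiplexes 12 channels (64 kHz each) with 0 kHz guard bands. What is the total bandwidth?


Given: 12 channels, 64 kHz each, guard = 0 kHz
Channel bandwidth = 12 * 64 = 768 kHz
Guard bands = 11 gaps * 0 kHz = 0 kHz
Total = 768 + 0 = 768 kHz

768


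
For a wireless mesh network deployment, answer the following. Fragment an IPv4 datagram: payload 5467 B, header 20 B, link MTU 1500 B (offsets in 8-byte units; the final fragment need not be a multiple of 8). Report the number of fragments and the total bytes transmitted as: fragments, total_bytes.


Max data per non-final fragment = floor((MTU - header)/8)*8 = floor((1500 - 20)/8)*8 = floor(1480/8)*8 = 1480 B
Final fragment needs no 8-byte alignment: it can carry up to MTU - header = 1480 B
Non-final fragments needed = ceil((payload - 1480) / 1480) = ceil(3987/1480) = ceil(2.6939) = 3
Number of fragments = 3 + 1 = 4
Fragment sizes (data): 3 * 1480 B + 1027 B (last, 1027 <= 1480 OK)
Total bytes sent = payload + n_frags * header = 5467 + 4*20 = 5467 + 80 = 5547 B

4, 5547


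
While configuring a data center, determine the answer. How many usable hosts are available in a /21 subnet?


Given: subnet mask /21
Host bits = 32 - 21 = 11
Total addresses = 2^11 = 2048
Usable hosts = 2048 - 2 (network + broadcast) = 2046

2046


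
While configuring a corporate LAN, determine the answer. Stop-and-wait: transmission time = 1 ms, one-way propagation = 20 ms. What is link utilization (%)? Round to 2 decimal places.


Given: Ttrans = 1 ms, Tprop = 20 ms
RTT = 2 * Tprop = 2 * 20 = 40 ms
U = Ttrans / (Ttrans + RTT)
U = 1 / (1 + 40)
U = 1 / 41 = 0.02439
U% = 2.44%

2.44


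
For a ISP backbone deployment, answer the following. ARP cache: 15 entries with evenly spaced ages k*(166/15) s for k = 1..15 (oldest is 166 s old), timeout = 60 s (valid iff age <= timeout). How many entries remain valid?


Ages are k * 166/15 s for k = 1..15 (spacing = 11.0667 s).
Entry k is valid iff k * 166/15 <= 60 iff k <= 15 * 60 / 166 = 5.4217
n_valid = floor(5.4217) = 5
(n_stale = 15 - 5 = 10)

5


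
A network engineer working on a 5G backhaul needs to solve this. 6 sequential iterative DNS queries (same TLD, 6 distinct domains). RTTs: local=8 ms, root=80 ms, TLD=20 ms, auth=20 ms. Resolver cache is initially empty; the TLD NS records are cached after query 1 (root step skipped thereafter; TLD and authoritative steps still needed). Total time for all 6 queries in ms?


Lookup 1 (cold cache): local + root + TLD + auth = 8 + 80 + 20 + 20 = 128 ms
Lookups 2..6 (TLD NS cached -> skip root; new domain -> still ask TLD and auth): local + TLD + auth = 8 + 20 + 20 = 48 ms each
Remaining 5 lookups: 5 * 48 = 240 ms
Total = 128 + 240 = 368 ms

368


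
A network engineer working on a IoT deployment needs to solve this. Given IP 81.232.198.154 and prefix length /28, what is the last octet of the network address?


Given: IP = 81.232.198.154, prefix = /28
Subnet mask = 255.255.255.240
Last octet of IP: 154
Last octet of mask: 240
Network last octet = 154 AND 240 = 144

144


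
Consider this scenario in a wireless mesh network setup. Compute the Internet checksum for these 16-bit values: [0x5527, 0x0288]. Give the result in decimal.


Given words: [0x5527, 0x0288]
Step 1: Sum all words
Raw sum = 21799 + 648 = 22447
One's complement = ~22447 & 0xFFFF = 43088

43088


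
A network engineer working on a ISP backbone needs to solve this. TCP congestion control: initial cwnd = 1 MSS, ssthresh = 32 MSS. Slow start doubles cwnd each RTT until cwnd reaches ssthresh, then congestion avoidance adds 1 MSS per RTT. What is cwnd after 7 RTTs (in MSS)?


RTT 0: cwnd = 1 MSS (initial)
RTT 1: cwnd = 2 MSS (slow start, doubled)
RTT 2: cwnd = 4 MSS (slow start, doubled)
RTT 3: cwnd = 8 MSS (slow start, doubled)
RTT 4: cwnd = 16 MSS (slow start, doubled)
RTT 5: cwnd = 32 MSS (slow start, doubled)
RTT 6: cwnd = 33 MSS (congestion avoidance, +1)
RTT 7: cwnd = 34 MSS (congestion avoidance, +1)

34


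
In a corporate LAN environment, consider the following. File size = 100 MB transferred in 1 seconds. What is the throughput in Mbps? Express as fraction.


Given: file = 100 MB, time = 1 s
File in Mb = 100 * 8 = 800 Mb
Throughput = 800 / 1 Mbps
Throughput = 800 Mbps

800


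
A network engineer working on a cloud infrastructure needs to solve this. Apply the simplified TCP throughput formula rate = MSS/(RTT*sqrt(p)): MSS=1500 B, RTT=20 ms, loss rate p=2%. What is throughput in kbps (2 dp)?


Given: MSS = 1500 bytes, RTT = 20 ms, loss = 2%
RTT in seconds = 20 / 1000 = 0.02
Loss rate = 2% = 0.02
sqrt(loss) = sqrt(0.02) = 0.141421356237
Throughput (bytes/s) = 1500 / (0.02 * 0.141421356237) = 530330.0859
Throughput (kbps) = 530330.0859 * 8 / 1000 = 4242.640687 -> 4242.64 kbps (2 dp)

4242.64


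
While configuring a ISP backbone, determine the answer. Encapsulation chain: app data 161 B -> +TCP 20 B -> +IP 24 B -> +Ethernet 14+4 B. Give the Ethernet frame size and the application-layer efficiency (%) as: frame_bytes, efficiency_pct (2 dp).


TCP segment = 161 + 20 = 181 B
IP packet = 181 + 24 = 205 B
Ethernet frame = 205 + 14 + 4 = 223 B
Efficiency = app / frame = 161 / 223 = 0.721973 = 72.1973% -> 72.20% (2 dp)

223, 72.20


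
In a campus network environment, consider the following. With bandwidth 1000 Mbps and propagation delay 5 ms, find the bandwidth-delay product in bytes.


Given: bandwidth = 1000 Mbps, delay = 5 ms
BDP in bits = 1000 * 10^6 * 5 / 1000
BDP in bits = 5000000
BDP in bytes = 5000000 / 8 = 625000

625000


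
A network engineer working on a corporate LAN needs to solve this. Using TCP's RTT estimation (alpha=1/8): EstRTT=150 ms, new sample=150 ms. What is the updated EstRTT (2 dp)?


Given: EstRTT = 150 ms, SampleRTT = 150 ms, alpha = 1/8
New EstRTT = (1 - alpha) * EstRTT + alpha * SampleRTT
(7/8) * 150 = 131.25
(1/8) * 150 = 18.75
New EstRTT = 131.25 + 18.75 = 150 ms -> 150.00 ms (2 dp)

150.00


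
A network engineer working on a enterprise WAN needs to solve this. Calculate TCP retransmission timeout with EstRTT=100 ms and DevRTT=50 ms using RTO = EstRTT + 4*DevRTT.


Given: EstRTT = 100 ms, DevRTT = 50 ms
Timeout = EstRTT + 4 * DevRTT
4 * DevRTT = 4 * 50 = 200
Timeout = 100 + 200 = 300 ms

300


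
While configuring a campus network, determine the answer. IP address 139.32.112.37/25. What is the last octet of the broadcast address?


Given: IP = 139.32.112.37, prefix = /25
Host bits = 32 - 25 = 7
Network last octet = 37 AND mask = 0
Host part size = 2^7 - 1 = 127
Broadcast last octet = 0 OR 127 = 127

127


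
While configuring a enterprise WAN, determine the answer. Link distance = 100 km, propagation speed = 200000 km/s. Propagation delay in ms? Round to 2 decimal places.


Given: distance = 100 km, speed = 200000 km/s
Delay = distance / speed = 100 / 200000 seconds
Delay in ms = 100 * 1000 / 200000
Delay = 0.5000 ms
Rounded to 2 dp = 0.50 ms

0.50


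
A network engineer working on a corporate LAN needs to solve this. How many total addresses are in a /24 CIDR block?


Given: CIDR prefix /24
Host bits = 32 - 24 = 8
Total addresses = 2^8 = 256

256


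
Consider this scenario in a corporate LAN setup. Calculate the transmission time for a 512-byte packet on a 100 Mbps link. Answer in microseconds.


Given: packet = 512 bytes, bandwidth = 100 Mbps
Packet in bits = 512 * 8 = 4096 bits
Bandwidth = 100 * 10^6 = 100000000 bps
Time = 4096 / 100000000 seconds
Time in us = 4096 * 10^6 / 100000000 = 40.96

40.96


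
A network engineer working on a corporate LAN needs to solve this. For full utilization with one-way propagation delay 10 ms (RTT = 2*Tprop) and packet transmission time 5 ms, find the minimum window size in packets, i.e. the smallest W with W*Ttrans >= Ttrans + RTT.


Given: Ttrans = 5 ms, RTT = 20 ms (= 2 * Tprop, Tprop = 10 ms)
Time until first ACK returns = Ttrans + RTT = 5 + 20 = 25 ms
Need W * Ttrans >= Ttrans + RTT  ->  W >= (Ttrans + RTT) / Ttrans
(Ttrans + RTT) / Ttrans = 25 / 5 = 5
W_min = ceil(5) = 5

5


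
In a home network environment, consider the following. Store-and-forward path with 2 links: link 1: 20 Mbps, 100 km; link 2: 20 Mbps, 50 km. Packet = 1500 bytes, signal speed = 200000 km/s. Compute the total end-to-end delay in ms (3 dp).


Packet = 1500 bytes = 12000 bits. Store-and-forward: sum (t_trans + t_prop) per link.
Link 1: t_trans = 12000/(20*10^6) s = 0.6000 ms; t_prop = 100/200000 s = 0.5000 ms; subtotal = 1.1000 ms
Link 2: t_trans = 12000/(20*10^6) s = 0.6000 ms; t_prop = 50/200000 s = 0.2500 ms; subtotal = 0.8500 ms
End-to-end = 1.1000 + 0.8500 = 1.9500 ms -> 1.950 ms (3 dp)

1.950


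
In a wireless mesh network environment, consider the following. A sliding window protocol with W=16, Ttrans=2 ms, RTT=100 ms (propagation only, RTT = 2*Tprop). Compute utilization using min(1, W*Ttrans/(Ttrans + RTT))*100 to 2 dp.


Given: W = 16, Ttrans = 2 ms, RTT = 100 ms (= 2 * Tprop, Tprop = 50 ms)
Cycle time = Ttrans + RTT = 2 + 100 = 102 ms (first packet sent until its ACK returns)
W * Ttrans = 16 * 2 = 32 ms of sending per cycle
W * Ttrans / (Ttrans + RTT) = 32 / 102 = 0.313725
U = min(1, 0.313725) = 0.313725
U% = 31.37%

31.37


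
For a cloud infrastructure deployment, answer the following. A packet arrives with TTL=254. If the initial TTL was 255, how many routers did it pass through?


Given: initial TTL = 255, received TTL = 254
Hops = initial TTL - received TTL
Hops = 255 - 254 = 1

1
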